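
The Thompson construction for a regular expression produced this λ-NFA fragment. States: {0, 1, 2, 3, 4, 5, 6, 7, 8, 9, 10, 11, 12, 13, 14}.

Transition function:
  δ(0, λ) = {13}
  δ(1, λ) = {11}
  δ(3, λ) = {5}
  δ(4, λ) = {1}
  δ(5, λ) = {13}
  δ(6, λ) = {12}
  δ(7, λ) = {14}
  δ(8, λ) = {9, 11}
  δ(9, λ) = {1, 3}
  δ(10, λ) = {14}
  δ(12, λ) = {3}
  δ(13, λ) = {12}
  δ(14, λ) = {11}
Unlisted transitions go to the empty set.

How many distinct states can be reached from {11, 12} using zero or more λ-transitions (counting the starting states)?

Start with {11, 12}.
From 12 via λ: add 3.
From 3 via λ: add 5.
From 5 via λ: add 13.
λ-closure = {3, 5, 11, 12, 13}, which has 5 states.

5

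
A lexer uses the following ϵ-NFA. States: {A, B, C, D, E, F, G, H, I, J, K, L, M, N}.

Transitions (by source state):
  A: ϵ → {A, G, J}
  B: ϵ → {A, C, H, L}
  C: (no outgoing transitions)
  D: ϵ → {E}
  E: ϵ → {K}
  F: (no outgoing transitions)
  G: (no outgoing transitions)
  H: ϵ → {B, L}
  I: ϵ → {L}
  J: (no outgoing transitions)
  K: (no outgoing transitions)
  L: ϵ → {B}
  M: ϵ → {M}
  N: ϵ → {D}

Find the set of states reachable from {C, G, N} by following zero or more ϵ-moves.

Start with {C, G, N}.
From N via ϵ: add D.
From D via ϵ: add E.
From E via ϵ: add K.
No new states can be added; the closed set is {C, D, E, G, K, N}.

{C, D, E, G, K, N}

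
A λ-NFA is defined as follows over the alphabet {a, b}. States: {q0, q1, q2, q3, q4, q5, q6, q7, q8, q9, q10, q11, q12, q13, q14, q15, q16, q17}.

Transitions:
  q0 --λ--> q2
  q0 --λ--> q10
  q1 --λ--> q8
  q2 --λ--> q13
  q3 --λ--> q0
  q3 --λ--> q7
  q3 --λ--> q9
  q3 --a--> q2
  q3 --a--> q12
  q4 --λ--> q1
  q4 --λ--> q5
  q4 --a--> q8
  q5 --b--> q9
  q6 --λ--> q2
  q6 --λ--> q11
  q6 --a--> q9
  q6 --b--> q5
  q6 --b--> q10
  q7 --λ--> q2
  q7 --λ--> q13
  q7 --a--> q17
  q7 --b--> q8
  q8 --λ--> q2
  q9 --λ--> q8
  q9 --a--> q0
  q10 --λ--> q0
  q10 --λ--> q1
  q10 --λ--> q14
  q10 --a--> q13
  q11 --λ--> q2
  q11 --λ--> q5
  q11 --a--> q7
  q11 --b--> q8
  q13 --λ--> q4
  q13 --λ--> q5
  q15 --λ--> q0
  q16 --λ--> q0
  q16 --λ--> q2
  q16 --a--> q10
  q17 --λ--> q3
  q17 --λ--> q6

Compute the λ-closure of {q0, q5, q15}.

Start with {q0, q5, q15}.
From q0 via λ: add q2, q10.
From q2 via λ: add q13.
From q10 via λ: add q1, q14.
From q1 via λ: add q8.
From q13 via λ: add q4.
No new states can be added; the closed set is {q0, q1, q2, q4, q5, q8, q10, q13, q14, q15}.

{q0, q1, q2, q4, q5, q8, q10, q13, q14, q15}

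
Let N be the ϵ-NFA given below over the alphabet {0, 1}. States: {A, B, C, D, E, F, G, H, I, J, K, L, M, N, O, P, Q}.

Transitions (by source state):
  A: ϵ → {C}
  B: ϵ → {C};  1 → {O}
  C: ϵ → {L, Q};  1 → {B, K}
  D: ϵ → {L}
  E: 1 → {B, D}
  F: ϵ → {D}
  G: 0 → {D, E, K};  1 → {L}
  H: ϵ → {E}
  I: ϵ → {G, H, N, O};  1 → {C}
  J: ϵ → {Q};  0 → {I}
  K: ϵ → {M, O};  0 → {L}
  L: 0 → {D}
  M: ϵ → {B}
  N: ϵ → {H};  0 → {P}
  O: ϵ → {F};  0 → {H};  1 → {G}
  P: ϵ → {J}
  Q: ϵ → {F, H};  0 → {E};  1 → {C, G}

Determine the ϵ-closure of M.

Start with {M}.
From M via ϵ: add B.
From B via ϵ: add C.
From C via ϵ: add L, Q.
From Q via ϵ: add F, H.
From F via ϵ: add D.
From H via ϵ: add E.
No new states can be added; the closed set is {B, C, D, E, F, H, L, M, Q}.

{B, C, D, E, F, H, L, M, Q}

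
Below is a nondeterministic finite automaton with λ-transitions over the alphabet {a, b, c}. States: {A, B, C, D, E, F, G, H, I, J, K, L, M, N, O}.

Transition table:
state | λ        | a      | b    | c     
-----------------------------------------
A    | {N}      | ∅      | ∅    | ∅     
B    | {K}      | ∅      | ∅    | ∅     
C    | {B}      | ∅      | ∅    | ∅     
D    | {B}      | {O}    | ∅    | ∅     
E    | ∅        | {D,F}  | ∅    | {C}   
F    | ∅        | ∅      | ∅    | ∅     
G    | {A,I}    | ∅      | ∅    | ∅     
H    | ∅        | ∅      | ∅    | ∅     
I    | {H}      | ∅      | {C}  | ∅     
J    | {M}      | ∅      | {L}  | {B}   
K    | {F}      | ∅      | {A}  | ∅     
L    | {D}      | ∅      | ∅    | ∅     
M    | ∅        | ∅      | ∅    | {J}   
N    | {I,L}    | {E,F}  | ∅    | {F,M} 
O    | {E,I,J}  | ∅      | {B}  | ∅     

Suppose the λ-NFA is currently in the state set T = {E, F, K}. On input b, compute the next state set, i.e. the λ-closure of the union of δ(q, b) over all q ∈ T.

{A, B, D, F, H, I, K, L, N}

K on b → {A}.
No b-transition from E, F.
Union after reading b: {A}.
Now take the λ-closure:
From A via λ: add N.
From N via λ: add I, L.
From I via λ: add H.
From L via λ: add D.
From D via λ: add B.
From B via λ: add K.
From K via λ: add F.
No new states can be added; the closed set is {A, B, D, F, H, I, K, L, N}.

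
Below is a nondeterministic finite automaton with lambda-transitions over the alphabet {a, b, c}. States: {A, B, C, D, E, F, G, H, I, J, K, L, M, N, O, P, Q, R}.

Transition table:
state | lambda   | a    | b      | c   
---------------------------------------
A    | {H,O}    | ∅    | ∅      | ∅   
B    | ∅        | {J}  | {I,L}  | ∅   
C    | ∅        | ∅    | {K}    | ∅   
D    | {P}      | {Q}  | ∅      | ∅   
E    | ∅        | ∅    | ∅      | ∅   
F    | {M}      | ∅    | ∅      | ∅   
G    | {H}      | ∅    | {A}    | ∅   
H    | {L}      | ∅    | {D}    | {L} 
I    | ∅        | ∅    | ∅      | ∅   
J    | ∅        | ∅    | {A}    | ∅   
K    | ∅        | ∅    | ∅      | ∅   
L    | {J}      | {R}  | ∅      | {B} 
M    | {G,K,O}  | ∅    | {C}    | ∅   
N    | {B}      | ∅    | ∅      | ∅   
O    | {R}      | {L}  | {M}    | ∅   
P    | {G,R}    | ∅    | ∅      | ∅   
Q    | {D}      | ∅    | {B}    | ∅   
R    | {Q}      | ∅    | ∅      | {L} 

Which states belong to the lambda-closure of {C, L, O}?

{C, D, G, H, J, L, O, P, Q, R}

Start with {C, L, O}.
From L via lambda: add J.
From O via lambda: add R.
From R via lambda: add Q.
From Q via lambda: add D.
From D via lambda: add P.
From P via lambda: add G.
From G via lambda: add H.
No new states can be added; the closed set is {C, D, G, H, J, L, O, P, Q, R}.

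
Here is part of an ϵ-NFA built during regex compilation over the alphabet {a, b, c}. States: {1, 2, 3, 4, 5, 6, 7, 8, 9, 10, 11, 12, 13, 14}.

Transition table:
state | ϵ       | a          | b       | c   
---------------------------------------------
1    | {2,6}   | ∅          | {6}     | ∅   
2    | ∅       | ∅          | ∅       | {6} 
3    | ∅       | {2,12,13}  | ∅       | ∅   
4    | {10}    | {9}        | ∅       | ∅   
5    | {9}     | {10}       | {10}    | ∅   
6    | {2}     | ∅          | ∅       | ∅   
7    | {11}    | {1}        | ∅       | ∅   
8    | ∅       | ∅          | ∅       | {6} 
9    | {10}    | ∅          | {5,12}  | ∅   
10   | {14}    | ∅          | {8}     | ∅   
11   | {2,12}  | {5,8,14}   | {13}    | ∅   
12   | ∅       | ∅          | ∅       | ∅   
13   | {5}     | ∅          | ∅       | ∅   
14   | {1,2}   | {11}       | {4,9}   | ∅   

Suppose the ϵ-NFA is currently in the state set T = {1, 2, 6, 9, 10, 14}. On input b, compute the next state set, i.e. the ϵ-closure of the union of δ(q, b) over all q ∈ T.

1 on b → {6}.
9 on b → {5, 12}.
10 on b → {8}.
14 on b → {4, 9}.
No b-transition from 2, 6.
Union after reading b: {4, 5, 6, 8, 9, 12}.
Now take the ϵ-closure:
From 4 via ϵ: add 10.
From 6 via ϵ: add 2.
From 10 via ϵ: add 14.
From 14 via ϵ: add 1.
No new states can be added; the closed set is {1, 2, 4, 5, 6, 8, 9, 10, 12, 14}.

{1, 2, 4, 5, 6, 8, 9, 10, 12, 14}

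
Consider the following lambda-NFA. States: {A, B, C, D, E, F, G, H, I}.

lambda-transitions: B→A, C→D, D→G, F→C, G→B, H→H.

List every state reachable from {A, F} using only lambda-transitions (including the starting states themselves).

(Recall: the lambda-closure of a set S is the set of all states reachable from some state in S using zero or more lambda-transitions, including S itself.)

{A, B, C, D, F, G}

Start with {A, F}.
From F via lambda: add C.
From C via lambda: add D.
From D via lambda: add G.
From G via lambda: add B.
No new states can be added; the closed set is {A, B, C, D, F, G}.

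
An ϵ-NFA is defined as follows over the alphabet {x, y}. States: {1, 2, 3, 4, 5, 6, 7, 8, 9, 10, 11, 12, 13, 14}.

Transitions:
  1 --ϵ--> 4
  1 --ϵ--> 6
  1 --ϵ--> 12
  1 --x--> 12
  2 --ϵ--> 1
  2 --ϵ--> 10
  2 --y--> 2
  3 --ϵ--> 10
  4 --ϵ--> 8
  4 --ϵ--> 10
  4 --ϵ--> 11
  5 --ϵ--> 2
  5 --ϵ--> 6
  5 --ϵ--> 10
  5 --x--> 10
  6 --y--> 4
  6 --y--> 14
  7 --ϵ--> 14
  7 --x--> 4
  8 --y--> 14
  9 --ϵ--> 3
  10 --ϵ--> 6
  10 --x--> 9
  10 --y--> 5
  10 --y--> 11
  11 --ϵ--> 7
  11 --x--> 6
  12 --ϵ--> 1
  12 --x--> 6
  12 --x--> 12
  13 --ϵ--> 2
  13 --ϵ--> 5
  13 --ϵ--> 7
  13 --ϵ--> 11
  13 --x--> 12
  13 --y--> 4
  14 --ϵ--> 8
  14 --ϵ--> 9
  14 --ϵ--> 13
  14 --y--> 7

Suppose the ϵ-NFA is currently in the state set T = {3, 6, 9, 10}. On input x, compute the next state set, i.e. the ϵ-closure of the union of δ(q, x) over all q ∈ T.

10 on x → {9}.
No x-transition from 3, 6, 9.
Union after reading x: {9}.
Now take the ϵ-closure:
From 9 via ϵ: add 3.
From 3 via ϵ: add 10.
From 10 via ϵ: add 6.
No new states can be added; the closed set is {3, 6, 9, 10}.

{3, 6, 9, 10}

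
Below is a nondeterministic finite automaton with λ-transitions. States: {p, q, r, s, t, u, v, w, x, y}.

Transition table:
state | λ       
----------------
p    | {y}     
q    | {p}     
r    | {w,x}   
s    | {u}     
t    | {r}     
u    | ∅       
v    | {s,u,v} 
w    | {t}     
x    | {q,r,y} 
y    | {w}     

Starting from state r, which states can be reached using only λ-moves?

Start with {r}.
From r via λ: add w, x.
From w via λ: add t.
From x via λ: add q, y.
From q via λ: add p.
No new states can be added; the closed set is {p, q, r, t, w, x, y}.

{p, q, r, t, w, x, y}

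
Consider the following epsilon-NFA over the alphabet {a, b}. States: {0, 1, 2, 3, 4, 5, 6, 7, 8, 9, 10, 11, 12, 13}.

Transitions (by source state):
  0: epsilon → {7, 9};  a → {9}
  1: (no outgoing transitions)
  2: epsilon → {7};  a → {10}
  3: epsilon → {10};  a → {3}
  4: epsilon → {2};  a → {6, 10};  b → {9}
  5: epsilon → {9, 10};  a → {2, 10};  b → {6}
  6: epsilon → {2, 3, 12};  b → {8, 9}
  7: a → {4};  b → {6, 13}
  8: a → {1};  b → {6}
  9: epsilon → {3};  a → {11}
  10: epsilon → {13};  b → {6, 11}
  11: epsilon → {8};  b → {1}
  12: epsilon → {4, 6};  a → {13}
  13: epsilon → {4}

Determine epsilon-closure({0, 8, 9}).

{0, 2, 3, 4, 7, 8, 9, 10, 13}

Start with {0, 8, 9}.
From 0 via epsilon: add 7.
From 9 via epsilon: add 3.
From 3 via epsilon: add 10.
From 10 via epsilon: add 13.
From 13 via epsilon: add 4.
From 4 via epsilon: add 2.
No new states can be added; the closed set is {0, 2, 3, 4, 7, 8, 9, 10, 13}.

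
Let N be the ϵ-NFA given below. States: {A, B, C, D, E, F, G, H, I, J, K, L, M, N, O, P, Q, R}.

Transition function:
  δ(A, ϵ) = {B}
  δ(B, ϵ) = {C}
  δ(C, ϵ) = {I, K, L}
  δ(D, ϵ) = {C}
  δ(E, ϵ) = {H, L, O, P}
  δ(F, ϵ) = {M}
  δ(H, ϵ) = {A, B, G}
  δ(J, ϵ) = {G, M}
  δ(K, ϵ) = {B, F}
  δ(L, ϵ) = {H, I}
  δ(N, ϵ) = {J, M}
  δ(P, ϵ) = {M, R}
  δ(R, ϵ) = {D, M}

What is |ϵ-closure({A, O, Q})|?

Start with {A, O, Q}.
From A via ϵ: add B.
From B via ϵ: add C.
From C via ϵ: add I, K, L.
From K via ϵ: add F.
From L via ϵ: add H.
From F via ϵ: add M.
From H via ϵ: add G.
ϵ-closure = {A, B, C, F, G, H, I, K, L, M, O, Q}, which has 12 states.

12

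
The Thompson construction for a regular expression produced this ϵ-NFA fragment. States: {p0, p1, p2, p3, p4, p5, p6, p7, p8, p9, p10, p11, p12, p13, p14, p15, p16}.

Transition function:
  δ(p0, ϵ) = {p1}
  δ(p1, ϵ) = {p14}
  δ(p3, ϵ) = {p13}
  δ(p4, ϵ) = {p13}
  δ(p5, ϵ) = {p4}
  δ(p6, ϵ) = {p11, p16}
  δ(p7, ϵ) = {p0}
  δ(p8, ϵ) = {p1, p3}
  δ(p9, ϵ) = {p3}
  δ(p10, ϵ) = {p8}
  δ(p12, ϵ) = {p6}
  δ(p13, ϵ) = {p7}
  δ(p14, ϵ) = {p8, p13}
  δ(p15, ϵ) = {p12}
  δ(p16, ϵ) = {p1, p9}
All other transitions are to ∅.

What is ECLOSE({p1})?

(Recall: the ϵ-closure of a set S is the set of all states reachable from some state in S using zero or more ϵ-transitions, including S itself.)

Start with {p1}.
From p1 via ϵ: add p14.
From p14 via ϵ: add p8, p13.
From p8 via ϵ: add p3.
From p13 via ϵ: add p7.
From p7 via ϵ: add p0.
No new states can be added; the closed set is {p0, p1, p3, p7, p8, p13, p14}.

{p0, p1, p3, p7, p8, p13, p14}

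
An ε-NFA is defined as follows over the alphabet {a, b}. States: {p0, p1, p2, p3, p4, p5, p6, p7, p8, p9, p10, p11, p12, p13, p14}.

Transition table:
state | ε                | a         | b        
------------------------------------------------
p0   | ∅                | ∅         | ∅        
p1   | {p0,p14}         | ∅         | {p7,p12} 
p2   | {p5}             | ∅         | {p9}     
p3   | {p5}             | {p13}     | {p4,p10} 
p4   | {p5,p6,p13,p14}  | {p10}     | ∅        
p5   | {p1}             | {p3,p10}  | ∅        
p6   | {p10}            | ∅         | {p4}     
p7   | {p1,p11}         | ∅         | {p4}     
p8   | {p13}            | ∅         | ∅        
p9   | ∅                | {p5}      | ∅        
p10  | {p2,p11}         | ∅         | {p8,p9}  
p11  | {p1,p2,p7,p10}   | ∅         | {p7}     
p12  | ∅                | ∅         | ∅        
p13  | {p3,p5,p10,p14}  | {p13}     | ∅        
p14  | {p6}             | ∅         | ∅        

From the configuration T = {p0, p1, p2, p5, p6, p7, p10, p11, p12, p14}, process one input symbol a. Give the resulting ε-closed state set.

{p0, p1, p2, p3, p5, p6, p7, p10, p11, p14}

p5 on a → {p3, p10}.
No a-transition from p0, p1, p2, p6, p7, p10, p11, p12, p14.
Union after reading a: {p3, p10}.
Now take the ε-closure:
From p3 via ε: add p5.
From p10 via ε: add p2, p11.
From p5 via ε: add p1.
From p11 via ε: add p7.
From p1 via ε: add p0, p14.
From p14 via ε: add p6.
No new states can be added; the closed set is {p0, p1, p2, p3, p5, p6, p7, p10, p11, p14}.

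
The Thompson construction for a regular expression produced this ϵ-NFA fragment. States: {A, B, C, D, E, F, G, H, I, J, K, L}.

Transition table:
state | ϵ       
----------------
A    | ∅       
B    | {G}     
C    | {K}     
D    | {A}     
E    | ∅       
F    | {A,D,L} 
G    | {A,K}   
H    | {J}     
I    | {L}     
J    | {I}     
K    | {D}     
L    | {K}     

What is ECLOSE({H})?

{A, D, H, I, J, K, L}

Start with {H}.
From H via ϵ: add J.
From J via ϵ: add I.
From I via ϵ: add L.
From L via ϵ: add K.
From K via ϵ: add D.
From D via ϵ: add A.
No new states can be added; the closed set is {A, D, H, I, J, K, L}.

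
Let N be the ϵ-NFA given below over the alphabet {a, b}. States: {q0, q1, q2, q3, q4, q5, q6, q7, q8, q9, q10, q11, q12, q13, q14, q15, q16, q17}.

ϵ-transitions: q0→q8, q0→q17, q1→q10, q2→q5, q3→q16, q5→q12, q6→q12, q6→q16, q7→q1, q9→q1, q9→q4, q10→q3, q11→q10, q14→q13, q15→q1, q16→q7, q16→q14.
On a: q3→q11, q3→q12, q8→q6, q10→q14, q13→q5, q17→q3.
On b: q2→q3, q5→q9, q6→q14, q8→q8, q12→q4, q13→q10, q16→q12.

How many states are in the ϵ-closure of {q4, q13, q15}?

9

Start with {q4, q13, q15}.
From q15 via ϵ: add q1.
From q1 via ϵ: add q10.
From q10 via ϵ: add q3.
From q3 via ϵ: add q16.
From q16 via ϵ: add q7, q14.
ϵ-closure = {q1, q3, q4, q7, q10, q13, q14, q15, q16}, which has 9 states.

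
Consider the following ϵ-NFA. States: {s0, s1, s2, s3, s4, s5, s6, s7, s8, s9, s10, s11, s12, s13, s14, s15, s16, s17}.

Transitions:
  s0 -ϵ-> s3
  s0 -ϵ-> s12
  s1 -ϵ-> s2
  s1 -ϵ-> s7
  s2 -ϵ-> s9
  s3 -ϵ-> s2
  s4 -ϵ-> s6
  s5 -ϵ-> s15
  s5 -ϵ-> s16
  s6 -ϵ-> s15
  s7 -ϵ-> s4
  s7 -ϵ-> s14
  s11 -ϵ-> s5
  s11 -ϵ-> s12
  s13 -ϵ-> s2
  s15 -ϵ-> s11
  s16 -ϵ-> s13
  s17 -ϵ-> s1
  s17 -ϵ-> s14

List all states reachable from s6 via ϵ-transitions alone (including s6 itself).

Start with {s6}.
From s6 via ϵ: add s15.
From s15 via ϵ: add s11.
From s11 via ϵ: add s5, s12.
From s5 via ϵ: add s16.
From s16 via ϵ: add s13.
From s13 via ϵ: add s2.
From s2 via ϵ: add s9.
No new states can be added; the closed set is {s2, s5, s6, s9, s11, s12, s13, s15, s16}.

{s2, s5, s6, s9, s11, s12, s13, s15, s16}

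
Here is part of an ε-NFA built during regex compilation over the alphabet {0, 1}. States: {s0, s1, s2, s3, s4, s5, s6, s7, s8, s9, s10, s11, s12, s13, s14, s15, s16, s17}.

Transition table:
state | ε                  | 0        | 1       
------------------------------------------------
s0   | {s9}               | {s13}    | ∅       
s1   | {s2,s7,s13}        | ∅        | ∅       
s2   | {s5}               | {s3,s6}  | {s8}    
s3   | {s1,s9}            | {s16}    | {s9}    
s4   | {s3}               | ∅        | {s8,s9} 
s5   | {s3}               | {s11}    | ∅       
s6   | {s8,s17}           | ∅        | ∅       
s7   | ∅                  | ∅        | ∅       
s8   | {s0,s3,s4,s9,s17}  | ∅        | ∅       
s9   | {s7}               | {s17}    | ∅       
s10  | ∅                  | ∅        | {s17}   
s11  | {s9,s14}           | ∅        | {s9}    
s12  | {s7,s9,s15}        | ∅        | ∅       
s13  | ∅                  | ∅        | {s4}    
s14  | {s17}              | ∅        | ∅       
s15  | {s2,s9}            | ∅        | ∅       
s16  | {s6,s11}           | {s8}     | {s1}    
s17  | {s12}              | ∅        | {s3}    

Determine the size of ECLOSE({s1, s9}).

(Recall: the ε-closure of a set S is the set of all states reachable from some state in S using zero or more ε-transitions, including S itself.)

7

Start with {s1, s9}.
From s1 via ε: add s2, s7, s13.
From s2 via ε: add s5.
From s5 via ε: add s3.
ε-closure = {s1, s2, s3, s5, s7, s9, s13}, which has 7 states.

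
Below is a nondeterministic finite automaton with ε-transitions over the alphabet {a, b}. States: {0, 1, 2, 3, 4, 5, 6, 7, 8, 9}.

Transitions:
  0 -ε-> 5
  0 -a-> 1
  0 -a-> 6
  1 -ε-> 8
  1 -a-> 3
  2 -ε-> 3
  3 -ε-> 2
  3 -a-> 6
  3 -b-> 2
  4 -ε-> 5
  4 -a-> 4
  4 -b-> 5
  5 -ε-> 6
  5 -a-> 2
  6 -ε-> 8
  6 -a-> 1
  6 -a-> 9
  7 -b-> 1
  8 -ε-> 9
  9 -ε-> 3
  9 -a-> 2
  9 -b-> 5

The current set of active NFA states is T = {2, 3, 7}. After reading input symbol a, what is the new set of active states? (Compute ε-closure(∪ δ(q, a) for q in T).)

{2, 3, 6, 8, 9}

3 on a → {6}.
No a-transition from 2, 7.
Union after reading a: {6}.
Now take the ε-closure:
From 6 via ε: add 8.
From 8 via ε: add 9.
From 9 via ε: add 3.
From 3 via ε: add 2.
No new states can be added; the closed set is {2, 3, 6, 8, 9}.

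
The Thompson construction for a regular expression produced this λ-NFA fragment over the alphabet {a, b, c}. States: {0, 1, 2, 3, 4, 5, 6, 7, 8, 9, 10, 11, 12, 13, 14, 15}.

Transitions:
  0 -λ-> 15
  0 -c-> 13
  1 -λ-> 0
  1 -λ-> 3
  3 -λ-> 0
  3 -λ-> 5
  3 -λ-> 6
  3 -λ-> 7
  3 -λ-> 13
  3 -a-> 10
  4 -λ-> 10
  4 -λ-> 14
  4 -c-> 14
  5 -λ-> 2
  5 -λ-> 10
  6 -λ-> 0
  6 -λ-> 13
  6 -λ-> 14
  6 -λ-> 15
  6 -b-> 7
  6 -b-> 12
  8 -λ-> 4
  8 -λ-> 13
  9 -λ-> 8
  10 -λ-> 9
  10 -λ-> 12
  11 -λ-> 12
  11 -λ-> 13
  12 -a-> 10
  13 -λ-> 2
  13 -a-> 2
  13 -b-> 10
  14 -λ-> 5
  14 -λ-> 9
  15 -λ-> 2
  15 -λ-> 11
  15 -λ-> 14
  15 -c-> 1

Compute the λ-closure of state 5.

Start with {5}.
From 5 via λ: add 2, 10.
From 10 via λ: add 9, 12.
From 9 via λ: add 8.
From 8 via λ: add 4, 13.
From 4 via λ: add 14.
No new states can be added; the closed set is {2, 4, 5, 8, 9, 10, 12, 13, 14}.

{2, 4, 5, 8, 9, 10, 12, 13, 14}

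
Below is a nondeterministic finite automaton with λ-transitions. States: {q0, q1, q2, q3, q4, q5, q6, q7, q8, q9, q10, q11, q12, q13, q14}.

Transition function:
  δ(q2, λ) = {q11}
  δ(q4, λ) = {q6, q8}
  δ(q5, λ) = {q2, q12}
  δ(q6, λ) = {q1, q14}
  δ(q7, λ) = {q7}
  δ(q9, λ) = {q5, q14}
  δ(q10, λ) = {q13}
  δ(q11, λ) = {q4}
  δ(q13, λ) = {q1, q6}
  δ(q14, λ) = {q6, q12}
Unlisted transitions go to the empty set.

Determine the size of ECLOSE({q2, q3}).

9

Start with {q2, q3}.
From q2 via λ: add q11.
From q11 via λ: add q4.
From q4 via λ: add q6, q8.
From q6 via λ: add q1, q14.
From q14 via λ: add q12.
λ-closure = {q1, q2, q3, q4, q6, q8, q11, q12, q14}, which has 9 states.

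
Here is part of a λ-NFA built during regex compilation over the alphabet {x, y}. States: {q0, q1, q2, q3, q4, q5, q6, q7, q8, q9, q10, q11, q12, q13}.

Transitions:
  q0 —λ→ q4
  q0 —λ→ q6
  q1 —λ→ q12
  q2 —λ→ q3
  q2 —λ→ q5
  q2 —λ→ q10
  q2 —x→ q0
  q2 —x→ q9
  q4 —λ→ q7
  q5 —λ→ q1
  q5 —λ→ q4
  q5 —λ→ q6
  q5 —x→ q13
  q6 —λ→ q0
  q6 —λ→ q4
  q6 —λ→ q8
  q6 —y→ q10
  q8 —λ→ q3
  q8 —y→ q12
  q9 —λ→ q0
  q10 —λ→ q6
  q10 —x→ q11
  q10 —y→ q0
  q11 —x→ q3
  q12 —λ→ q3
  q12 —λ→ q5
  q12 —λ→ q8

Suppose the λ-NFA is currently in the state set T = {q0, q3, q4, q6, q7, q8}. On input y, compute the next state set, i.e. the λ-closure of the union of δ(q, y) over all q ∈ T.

{q0, q1, q3, q4, q5, q6, q7, q8, q10, q12}

q6 on y → {q10}.
q8 on y → {q12}.
No y-transition from q0, q3, q4, q7.
Union after reading y: {q10, q12}.
Now take the λ-closure:
From q10 via λ: add q6.
From q12 via λ: add q3, q5, q8.
From q5 via λ: add q1, q4.
From q6 via λ: add q0.
From q4 via λ: add q7.
No new states can be added; the closed set is {q0, q1, q3, q4, q5, q6, q7, q8, q10, q12}.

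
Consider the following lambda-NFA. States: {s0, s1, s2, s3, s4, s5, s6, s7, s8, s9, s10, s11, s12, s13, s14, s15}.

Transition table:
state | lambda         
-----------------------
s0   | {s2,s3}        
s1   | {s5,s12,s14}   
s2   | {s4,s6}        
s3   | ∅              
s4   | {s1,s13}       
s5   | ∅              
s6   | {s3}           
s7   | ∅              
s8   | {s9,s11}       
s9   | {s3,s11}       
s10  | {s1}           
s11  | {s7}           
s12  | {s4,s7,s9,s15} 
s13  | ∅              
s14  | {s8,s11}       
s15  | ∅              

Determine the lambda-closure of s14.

Start with {s14}.
From s14 via lambda: add s8, s11.
From s8 via lambda: add s9.
From s11 via lambda: add s7.
From s9 via lambda: add s3.
No new states can be added; the closed set is {s3, s7, s8, s9, s11, s14}.

{s3, s7, s8, s9, s11, s14}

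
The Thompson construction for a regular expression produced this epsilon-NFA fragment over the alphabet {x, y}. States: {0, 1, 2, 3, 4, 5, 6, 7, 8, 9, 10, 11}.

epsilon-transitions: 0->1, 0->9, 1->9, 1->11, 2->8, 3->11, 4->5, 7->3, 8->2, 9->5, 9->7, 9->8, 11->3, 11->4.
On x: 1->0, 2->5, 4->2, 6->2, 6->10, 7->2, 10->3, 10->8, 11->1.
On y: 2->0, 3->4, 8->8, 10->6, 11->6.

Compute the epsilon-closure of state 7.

{3, 4, 5, 7, 11}

Start with {7}.
From 7 via epsilon: add 3.
From 3 via epsilon: add 11.
From 11 via epsilon: add 4.
From 4 via epsilon: add 5.
No new states can be added; the closed set is {3, 4, 5, 7, 11}.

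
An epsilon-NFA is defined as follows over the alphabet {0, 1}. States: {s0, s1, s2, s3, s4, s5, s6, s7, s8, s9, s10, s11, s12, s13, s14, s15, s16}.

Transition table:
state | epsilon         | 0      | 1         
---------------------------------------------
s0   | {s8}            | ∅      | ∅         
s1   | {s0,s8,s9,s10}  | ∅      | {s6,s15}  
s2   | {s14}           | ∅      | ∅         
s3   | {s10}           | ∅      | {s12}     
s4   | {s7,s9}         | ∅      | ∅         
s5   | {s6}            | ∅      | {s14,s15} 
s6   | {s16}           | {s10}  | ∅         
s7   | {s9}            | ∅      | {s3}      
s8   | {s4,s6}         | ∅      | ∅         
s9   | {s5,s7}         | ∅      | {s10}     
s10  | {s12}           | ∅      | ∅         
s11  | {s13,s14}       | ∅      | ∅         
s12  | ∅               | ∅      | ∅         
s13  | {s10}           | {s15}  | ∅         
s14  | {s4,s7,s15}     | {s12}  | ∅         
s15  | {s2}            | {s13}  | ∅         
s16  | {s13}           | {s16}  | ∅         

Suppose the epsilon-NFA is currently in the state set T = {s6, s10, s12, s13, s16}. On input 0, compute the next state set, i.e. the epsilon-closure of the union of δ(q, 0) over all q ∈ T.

{s2, s4, s5, s6, s7, s9, s10, s12, s13, s14, s15, s16}

s6 on 0 → {s10}.
s13 on 0 → {s15}.
s16 on 0 → {s16}.
No 0-transition from s10, s12.
Union after reading 0: {s10, s15, s16}.
Now take the epsilon-closure:
From s10 via epsilon: add s12.
From s15 via epsilon: add s2.
From s16 via epsilon: add s13.
From s2 via epsilon: add s14.
From s14 via epsilon: add s4, s7.
From s4 via epsilon: add s9.
From s9 via epsilon: add s5.
From s5 via epsilon: add s6.
No new states can be added; the closed set is {s2, s4, s5, s6, s7, s9, s10, s12, s13, s14, s15, s16}.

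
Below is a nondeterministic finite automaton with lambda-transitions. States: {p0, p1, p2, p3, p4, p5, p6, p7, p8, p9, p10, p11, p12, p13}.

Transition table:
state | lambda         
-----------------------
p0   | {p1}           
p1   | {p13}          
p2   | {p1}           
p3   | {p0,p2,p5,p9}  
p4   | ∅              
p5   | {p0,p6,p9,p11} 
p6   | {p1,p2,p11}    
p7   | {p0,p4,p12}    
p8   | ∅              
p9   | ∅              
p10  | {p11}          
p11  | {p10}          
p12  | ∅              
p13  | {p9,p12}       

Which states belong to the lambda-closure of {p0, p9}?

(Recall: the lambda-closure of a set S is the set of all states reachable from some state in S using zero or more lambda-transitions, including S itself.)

Start with {p0, p9}.
From p0 via lambda: add p1.
From p1 via lambda: add p13.
From p13 via lambda: add p12.
No new states can be added; the closed set is {p0, p1, p9, p12, p13}.

{p0, p1, p9, p12, p13}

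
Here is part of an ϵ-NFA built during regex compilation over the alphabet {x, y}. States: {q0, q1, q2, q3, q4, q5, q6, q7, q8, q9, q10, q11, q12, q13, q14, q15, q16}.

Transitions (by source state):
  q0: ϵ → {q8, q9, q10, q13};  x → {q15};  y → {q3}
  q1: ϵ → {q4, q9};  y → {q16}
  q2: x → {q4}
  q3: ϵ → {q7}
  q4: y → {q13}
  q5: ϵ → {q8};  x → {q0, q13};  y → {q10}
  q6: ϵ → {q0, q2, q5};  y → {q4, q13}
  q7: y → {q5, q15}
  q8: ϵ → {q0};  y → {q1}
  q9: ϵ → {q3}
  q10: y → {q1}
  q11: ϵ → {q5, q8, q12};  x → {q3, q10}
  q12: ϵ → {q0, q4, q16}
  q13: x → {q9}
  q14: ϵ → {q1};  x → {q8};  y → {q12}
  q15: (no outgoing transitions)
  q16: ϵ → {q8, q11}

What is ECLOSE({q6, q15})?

{q0, q2, q3, q5, q6, q7, q8, q9, q10, q13, q15}

Start with {q6, q15}.
From q6 via ϵ: add q0, q2, q5.
From q0 via ϵ: add q8, q9, q10, q13.
From q9 via ϵ: add q3.
From q3 via ϵ: add q7.
No new states can be added; the closed set is {q0, q2, q3, q5, q6, q7, q8, q9, q10, q13, q15}.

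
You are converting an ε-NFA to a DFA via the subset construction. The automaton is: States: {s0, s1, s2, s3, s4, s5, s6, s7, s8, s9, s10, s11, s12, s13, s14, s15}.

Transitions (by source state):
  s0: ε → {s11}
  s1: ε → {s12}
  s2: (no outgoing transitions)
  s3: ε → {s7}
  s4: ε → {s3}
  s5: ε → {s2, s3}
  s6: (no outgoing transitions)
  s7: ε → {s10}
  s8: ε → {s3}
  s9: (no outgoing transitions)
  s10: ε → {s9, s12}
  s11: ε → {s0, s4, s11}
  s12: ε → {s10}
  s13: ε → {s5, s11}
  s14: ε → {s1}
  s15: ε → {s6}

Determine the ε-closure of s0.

{s0, s3, s4, s7, s9, s10, s11, s12}

Start with {s0}.
From s0 via ε: add s11.
From s11 via ε: add s4.
From s4 via ε: add s3.
From s3 via ε: add s7.
From s7 via ε: add s10.
From s10 via ε: add s9, s12.
No new states can be added; the closed set is {s0, s3, s4, s7, s9, s10, s11, s12}.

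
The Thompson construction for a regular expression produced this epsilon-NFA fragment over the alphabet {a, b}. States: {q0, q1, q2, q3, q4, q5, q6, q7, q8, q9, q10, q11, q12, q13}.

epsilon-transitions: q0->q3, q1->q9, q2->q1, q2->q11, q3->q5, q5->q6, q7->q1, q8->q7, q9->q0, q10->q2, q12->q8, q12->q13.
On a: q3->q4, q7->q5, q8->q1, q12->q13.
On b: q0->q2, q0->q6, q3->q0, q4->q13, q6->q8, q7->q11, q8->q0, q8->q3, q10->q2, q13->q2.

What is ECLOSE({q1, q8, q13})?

Start with {q1, q8, q13}.
From q1 via epsilon: add q9.
From q8 via epsilon: add q7.
From q9 via epsilon: add q0.
From q0 via epsilon: add q3.
From q3 via epsilon: add q5.
From q5 via epsilon: add q6.
No new states can be added; the closed set is {q0, q1, q3, q5, q6, q7, q8, q9, q13}.

{q0, q1, q3, q5, q6, q7, q8, q9, q13}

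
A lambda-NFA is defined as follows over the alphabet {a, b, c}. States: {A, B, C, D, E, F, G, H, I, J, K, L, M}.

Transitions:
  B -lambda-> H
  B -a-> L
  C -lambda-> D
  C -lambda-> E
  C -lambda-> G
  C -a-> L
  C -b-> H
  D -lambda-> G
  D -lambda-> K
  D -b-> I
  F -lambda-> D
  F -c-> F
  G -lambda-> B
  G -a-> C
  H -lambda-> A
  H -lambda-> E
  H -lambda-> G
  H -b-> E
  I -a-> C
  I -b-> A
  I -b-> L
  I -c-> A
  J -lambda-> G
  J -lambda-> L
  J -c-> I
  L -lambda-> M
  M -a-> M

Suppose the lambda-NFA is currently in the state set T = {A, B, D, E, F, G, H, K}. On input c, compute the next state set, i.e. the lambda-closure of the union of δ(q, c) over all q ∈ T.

F on c → {F}.
No c-transition from A, B, D, E, G, H, K.
Union after reading c: {F}.
Now take the lambda-closure:
From F via lambda: add D.
From D via lambda: add G, K.
From G via lambda: add B.
From B via lambda: add H.
From H via lambda: add A, E.
No new states can be added; the closed set is {A, B, D, E, F, G, H, K}.

{A, B, D, E, F, G, H, K}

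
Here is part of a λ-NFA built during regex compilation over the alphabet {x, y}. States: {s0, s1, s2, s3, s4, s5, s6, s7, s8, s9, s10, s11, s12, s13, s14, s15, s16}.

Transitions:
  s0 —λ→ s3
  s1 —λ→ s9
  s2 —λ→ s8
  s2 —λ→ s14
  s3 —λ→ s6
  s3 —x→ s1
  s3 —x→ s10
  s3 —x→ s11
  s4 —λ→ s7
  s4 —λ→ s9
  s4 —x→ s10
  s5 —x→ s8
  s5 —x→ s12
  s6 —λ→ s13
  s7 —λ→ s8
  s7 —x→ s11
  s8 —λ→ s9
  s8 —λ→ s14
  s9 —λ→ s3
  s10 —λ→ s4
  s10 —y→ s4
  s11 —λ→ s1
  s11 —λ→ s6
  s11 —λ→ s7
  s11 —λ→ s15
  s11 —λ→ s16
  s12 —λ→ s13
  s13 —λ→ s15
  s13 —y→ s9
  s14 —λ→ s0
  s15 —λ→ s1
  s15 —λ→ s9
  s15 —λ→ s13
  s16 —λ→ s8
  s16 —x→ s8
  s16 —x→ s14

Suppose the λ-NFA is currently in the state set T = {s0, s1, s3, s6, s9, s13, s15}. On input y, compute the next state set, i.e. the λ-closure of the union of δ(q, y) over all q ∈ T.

s13 on y → {s9}.
No y-transition from s0, s1, s3, s6, s9, s15.
Union after reading y: {s9}.
Now take the λ-closure:
From s9 via λ: add s3.
From s3 via λ: add s6.
From s6 via λ: add s13.
From s13 via λ: add s15.
From s15 via λ: add s1.
No new states can be added; the closed set is {s1, s3, s6, s9, s13, s15}.

{s1, s3, s6, s9, s13, s15}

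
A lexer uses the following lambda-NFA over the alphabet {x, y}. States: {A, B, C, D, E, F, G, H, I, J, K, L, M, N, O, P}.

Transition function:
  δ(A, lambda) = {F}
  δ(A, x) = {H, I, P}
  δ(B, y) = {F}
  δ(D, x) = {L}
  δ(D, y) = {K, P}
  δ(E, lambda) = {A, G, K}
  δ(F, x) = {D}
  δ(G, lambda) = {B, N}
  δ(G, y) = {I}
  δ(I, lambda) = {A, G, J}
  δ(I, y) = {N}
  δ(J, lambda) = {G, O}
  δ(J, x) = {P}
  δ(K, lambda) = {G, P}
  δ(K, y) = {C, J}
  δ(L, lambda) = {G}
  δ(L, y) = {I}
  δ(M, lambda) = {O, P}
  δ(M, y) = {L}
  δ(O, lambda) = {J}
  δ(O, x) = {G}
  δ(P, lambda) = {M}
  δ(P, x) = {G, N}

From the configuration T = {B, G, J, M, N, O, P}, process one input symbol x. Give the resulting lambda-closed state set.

{B, G, J, M, N, O, P}

J on x → {P}.
O on x → {G}.
P on x → {G, N}.
No x-transition from B, G, M, N.
Union after reading x: {G, N, P}.
Now take the lambda-closure:
From G via lambda: add B.
From P via lambda: add M.
From M via lambda: add O.
From O via lambda: add J.
No new states can be added; the closed set is {B, G, J, M, N, O, P}.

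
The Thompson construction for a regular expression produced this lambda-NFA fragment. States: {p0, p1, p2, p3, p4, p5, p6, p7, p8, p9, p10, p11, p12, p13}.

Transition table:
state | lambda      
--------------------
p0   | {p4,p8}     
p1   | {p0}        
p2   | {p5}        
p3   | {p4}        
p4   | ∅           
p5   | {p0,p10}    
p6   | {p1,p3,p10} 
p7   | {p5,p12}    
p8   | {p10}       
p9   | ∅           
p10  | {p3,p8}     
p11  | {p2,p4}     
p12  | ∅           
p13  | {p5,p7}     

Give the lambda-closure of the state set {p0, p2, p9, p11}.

{p0, p2, p3, p4, p5, p8, p9, p10, p11}

Start with {p0, p2, p9, p11}.
From p0 via lambda: add p4, p8.
From p2 via lambda: add p5.
From p5 via lambda: add p10.
From p10 via lambda: add p3.
No new states can be added; the closed set is {p0, p2, p3, p4, p5, p8, p9, p10, p11}.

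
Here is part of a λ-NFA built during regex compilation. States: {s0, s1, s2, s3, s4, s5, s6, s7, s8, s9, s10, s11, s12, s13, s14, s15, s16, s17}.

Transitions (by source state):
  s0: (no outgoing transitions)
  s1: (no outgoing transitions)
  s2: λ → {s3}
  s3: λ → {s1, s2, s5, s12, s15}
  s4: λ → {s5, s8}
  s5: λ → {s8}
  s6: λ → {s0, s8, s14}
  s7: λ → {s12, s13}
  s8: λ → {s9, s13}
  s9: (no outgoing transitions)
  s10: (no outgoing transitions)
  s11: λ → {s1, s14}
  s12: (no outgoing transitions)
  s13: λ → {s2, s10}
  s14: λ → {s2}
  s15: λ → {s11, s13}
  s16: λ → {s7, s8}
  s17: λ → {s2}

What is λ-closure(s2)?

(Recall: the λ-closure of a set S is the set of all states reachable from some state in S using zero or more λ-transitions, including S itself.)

Start with {s2}.
From s2 via λ: add s3.
From s3 via λ: add s1, s5, s12, s15.
From s5 via λ: add s8.
From s15 via λ: add s11, s13.
From s8 via λ: add s9.
From s11 via λ: add s14.
From s13 via λ: add s10.
No new states can be added; the closed set is {s1, s2, s3, s5, s8, s9, s10, s11, s12, s13, s14, s15}.

{s1, s2, s3, s5, s8, s9, s10, s11, s12, s13, s14, s15}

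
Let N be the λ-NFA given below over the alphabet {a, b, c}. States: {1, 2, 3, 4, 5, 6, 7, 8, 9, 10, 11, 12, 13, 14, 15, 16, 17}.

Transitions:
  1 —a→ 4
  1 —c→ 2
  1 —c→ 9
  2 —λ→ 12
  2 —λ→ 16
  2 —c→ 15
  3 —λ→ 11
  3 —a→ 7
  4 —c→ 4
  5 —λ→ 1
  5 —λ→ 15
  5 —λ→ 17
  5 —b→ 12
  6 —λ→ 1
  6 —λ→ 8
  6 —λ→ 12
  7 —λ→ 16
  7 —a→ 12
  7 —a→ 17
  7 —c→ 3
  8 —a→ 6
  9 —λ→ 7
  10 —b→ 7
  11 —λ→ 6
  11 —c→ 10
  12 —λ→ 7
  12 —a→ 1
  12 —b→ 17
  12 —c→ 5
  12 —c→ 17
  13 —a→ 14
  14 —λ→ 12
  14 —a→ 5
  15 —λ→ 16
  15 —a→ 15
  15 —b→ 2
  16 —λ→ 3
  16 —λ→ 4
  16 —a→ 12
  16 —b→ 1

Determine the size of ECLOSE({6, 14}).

Start with {6, 14}.
From 6 via λ: add 1, 8, 12.
From 12 via λ: add 7.
From 7 via λ: add 16.
From 16 via λ: add 3, 4.
From 3 via λ: add 11.
λ-closure = {1, 3, 4, 6, 7, 8, 11, 12, 14, 16}, which has 10 states.

10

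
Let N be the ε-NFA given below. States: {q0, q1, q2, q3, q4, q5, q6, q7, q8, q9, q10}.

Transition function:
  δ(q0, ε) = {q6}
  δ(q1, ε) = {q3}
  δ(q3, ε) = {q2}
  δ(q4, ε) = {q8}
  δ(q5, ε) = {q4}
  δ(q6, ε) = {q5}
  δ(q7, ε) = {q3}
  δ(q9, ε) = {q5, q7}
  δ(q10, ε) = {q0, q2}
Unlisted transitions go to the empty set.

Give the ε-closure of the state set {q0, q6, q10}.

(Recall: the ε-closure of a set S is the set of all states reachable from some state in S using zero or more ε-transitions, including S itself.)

{q0, q2, q4, q5, q6, q8, q10}

Start with {q0, q6, q10}.
From q6 via ε: add q5.
From q10 via ε: add q2.
From q5 via ε: add q4.
From q4 via ε: add q8.
No new states can be added; the closed set is {q0, q2, q4, q5, q6, q8, q10}.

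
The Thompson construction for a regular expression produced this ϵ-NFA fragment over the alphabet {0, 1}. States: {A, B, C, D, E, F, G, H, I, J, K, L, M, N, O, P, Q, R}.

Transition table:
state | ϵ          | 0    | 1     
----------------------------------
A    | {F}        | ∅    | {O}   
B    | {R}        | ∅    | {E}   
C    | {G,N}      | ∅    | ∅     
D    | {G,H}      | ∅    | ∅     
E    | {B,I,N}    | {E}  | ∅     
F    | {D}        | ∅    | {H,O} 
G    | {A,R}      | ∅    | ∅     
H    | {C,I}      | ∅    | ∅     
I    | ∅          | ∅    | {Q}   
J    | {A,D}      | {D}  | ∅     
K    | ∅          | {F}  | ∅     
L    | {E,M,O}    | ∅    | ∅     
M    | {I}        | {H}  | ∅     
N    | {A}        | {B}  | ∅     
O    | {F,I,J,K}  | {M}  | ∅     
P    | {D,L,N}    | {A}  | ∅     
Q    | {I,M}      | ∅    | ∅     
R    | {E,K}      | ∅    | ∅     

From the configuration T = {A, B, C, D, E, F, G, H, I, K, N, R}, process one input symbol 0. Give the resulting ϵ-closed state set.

E on 0 → {E}.
K on 0 → {F}.
N on 0 → {B}.
No 0-transition from A, B, C, D, F, G, H, I, R.
Union after reading 0: {B, E, F}.
Now take the ϵ-closure:
From B via ϵ: add R.
From E via ϵ: add I, N.
From F via ϵ: add D.
From D via ϵ: add G, H.
From N via ϵ: add A.
From R via ϵ: add K.
From H via ϵ: add C.
No new states can be added; the closed set is {A, B, C, D, E, F, G, H, I, K, N, R}.

{A, B, C, D, E, F, G, H, I, K, N, R}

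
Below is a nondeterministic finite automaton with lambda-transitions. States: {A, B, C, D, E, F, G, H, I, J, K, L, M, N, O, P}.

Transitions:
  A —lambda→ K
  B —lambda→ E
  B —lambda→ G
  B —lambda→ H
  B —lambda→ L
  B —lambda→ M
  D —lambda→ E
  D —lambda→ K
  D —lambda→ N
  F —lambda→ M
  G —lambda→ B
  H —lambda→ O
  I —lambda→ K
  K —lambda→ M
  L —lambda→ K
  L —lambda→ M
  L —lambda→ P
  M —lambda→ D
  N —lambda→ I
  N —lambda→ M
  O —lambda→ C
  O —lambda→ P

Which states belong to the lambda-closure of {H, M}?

{C, D, E, H, I, K, M, N, O, P}

Start with {H, M}.
From H via lambda: add O.
From M via lambda: add D.
From D via lambda: add E, K, N.
From O via lambda: add C, P.
From N via lambda: add I.
No new states can be added; the closed set is {C, D, E, H, I, K, M, N, O, P}.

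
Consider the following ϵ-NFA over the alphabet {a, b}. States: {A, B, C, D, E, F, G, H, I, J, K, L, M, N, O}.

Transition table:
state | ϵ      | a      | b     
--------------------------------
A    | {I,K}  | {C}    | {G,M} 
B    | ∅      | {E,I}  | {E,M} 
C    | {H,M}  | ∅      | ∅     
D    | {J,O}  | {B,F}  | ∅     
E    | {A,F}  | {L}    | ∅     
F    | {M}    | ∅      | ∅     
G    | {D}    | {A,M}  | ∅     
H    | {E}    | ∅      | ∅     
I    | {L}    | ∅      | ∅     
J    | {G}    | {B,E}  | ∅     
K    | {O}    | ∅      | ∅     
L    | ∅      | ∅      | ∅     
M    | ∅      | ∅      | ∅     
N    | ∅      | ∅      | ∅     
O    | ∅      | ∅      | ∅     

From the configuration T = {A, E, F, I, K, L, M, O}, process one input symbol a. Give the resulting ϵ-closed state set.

A on a → {C}.
E on a → {L}.
No a-transition from F, I, K, L, M, O.
Union after reading a: {C, L}.
Now take the ϵ-closure:
From C via ϵ: add H, M.
From H via ϵ: add E.
From E via ϵ: add A, F.
From A via ϵ: add I, K.
From K via ϵ: add O.
No new states can be added; the closed set is {A, C, E, F, H, I, K, L, M, O}.

{A, C, E, F, H, I, K, L, M, O}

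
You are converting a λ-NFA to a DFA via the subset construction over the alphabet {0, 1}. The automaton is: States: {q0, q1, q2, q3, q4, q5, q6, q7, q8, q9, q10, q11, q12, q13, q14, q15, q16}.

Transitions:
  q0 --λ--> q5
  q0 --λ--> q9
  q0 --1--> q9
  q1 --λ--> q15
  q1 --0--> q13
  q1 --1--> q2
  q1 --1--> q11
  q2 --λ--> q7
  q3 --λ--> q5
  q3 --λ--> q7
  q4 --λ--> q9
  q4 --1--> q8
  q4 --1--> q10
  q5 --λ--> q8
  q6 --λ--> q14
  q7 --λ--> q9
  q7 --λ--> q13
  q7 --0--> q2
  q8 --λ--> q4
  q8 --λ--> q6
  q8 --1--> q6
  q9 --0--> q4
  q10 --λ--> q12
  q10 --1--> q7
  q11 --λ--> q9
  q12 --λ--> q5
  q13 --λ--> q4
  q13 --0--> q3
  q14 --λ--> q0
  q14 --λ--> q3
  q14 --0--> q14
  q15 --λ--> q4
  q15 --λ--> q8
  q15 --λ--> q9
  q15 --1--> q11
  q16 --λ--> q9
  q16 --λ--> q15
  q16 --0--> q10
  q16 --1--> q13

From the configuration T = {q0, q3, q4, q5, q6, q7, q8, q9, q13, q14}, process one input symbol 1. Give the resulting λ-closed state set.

{q0, q3, q4, q5, q6, q7, q8, q9, q10, q12, q13, q14}

q0 on 1 → {q9}.
q4 on 1 → {q8, q10}.
q8 on 1 → {q6}.
No 1-transition from q3, q5, q6, q7, q9, q13, q14.
Union after reading 1: {q6, q8, q9, q10}.
Now take the λ-closure:
From q6 via λ: add q14.
From q8 via λ: add q4.
From q10 via λ: add q12.
From q12 via λ: add q5.
From q14 via λ: add q0, q3.
From q3 via λ: add q7.
From q7 via λ: add q13.
No new states can be added; the closed set is {q0, q3, q4, q5, q6, q7, q8, q9, q10, q12, q13, q14}.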